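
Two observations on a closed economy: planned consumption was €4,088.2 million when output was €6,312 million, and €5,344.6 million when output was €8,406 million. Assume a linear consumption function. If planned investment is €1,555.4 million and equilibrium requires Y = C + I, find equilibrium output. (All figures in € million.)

Y = 4641

MPC = (5344.6 − 4088.2)/(8406 − 6312) = 1256.4/2094 = 0.6
a = 4088.2 − 0.6(6312) = 301
Equilibrium: Y = 301 + 0.6Y + 1555.4
0.4Y = 1856.4, so Y = 1856.4/0.4 = 4641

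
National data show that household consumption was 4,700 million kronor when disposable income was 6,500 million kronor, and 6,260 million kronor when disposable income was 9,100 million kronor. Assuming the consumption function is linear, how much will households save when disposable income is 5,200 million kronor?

MPC = (6260 − 4700)/(9100 − 6500) = 1560/2600 = 0.6
a = 4700 − 0.6(6500) = 4700 − 3900 = 800
C = 800 + 0.6(5200) = 3920
S = 5200 − 3920 = 1280

S = 1280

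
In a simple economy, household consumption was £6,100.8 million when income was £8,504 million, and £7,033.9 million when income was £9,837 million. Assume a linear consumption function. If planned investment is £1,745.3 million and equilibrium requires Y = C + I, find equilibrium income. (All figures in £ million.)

Y = 6311

MPC = (7033.9 − 6100.8)/(9837 − 8504) = 933.1/1333 = 0.7
a = 6100.8 − 0.7(8504) = 148
Equilibrium: Y = 148 + 0.7Y + 1745.3
0.3Y = 1893.3, so Y = 1893.3/0.3 = 6311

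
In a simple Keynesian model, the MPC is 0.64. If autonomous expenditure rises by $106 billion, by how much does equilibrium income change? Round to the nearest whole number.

The multiplier is 1/(1 − MPC) = 1/0.36.
ΔY = 106/0.36 = 294.44 ≈ 294

ΔY ≈ 294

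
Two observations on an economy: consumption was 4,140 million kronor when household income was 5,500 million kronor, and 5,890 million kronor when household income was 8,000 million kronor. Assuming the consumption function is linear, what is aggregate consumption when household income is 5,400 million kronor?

MPC = (5890 − 4140)/(8000 − 5500) = 1750/2500 = 0.7
a = 4140 − 0.7(5500) = 4140 − 3850 = 290
C = 290 + 0.7(5400) = 290 + 3780 = 4070

C = 4070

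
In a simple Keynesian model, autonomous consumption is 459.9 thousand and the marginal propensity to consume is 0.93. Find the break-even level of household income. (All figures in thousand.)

Y = 6570

At break-even, C = Y: 459.9 + 0.93Y = Y
0.07Y = 459.9, so Y = 459.9/0.07 = 6570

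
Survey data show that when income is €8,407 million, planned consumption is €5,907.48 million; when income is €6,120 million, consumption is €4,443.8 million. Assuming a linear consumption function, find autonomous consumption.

a = 527

MPC = ΔC/ΔY = (5907.48 − 4443.8)/(8407 − 6120) = 1463.68/2287 = 0.64
a = C − MPC·Y = 4443.8 − 0.64(6120) = 4443.8 − 3916.8 = 527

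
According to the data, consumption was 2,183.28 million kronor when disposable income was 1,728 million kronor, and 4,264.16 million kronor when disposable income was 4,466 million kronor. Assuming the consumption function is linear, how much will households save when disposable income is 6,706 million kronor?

S = 739.44

MPC = (4264.16 − 2183.28)/(4466 − 1728) = 2080.88/2738 = 0.76
a = 2183.28 − 0.76(1728) = 2183.28 − 1313.28 = 870
C = 870 + 0.76(6706) = 5966.56
S = 6706 − 5966.56 = 739.44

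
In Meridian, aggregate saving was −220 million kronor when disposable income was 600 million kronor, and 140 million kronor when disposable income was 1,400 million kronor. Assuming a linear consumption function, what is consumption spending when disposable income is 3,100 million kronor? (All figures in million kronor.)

C = 2195

MPS = ΔS/ΔY = (140 − (-220))/(1400 − 600) = 360/800 = 0.45
MPC = 1 − MPS = 0.55
Autonomous saving = -220 − 0.45(600) = -490, so a = 490
C = 490 + 0.55(3100) = 490 + 1705 = 2195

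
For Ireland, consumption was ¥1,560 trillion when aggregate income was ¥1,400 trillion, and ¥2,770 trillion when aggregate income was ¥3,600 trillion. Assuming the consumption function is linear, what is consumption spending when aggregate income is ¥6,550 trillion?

MPC = (2770 − 1560)/(3600 − 1400) = 1210/2200 = 0.55
a = 1560 − 0.55(1400) = 1560 − 770 = 790
C = 790 + 0.55(6550) = 790 + 3602.5 = 4392.5

C = 4392.5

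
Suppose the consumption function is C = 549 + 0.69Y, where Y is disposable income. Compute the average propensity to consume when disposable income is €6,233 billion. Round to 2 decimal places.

APC = 0.78

C = 549 + 0.69(6233) = 4849.77
APC = C/Y = 4849.77/6233 = 0.78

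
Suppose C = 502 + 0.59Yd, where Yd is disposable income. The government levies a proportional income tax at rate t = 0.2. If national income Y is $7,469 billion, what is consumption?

Yd = (1 − 0.2)(7469) = 0.8(7469) = 5975.2
C = 502 + 0.59(5975.2) = 502 + 3525.368 = 4027.368

C = 4027.368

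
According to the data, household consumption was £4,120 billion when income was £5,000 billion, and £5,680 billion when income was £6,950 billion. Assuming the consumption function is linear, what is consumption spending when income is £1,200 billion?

MPC = (5680 − 4120)/(6950 − 5000) = 1560/1950 = 0.8
a = 4120 − 0.8(5000) = 4120 − 4000 = 120
C = 120 + 0.8(1200) = 120 + 960 = 1080

C = 1080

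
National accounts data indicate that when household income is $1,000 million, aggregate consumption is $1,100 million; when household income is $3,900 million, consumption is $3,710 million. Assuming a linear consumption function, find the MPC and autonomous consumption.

MPC = ΔC/ΔY = (3710 − 1100)/(3900 − 1000) = 2610/2900 = 0.9
a = C − MPC·Y = 1100 − 0.9(1000) = 1100 − 900 = 200

MPC = 0.9; a = 200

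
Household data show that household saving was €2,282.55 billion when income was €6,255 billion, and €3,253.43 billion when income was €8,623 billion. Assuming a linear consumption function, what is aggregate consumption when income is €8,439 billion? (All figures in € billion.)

C = 5261.01

MPS = ΔS/ΔY = (3253.43 − 2282.55)/(8623 − 6255) = 970.88/2368 = 0.41
MPC = 1 − MPS = 0.59
Autonomous saving = 2282.55 − 0.41(6255) = -282, so a = 282
C = 282 + 0.59(8439) = 282 + 4979.01 = 5261.01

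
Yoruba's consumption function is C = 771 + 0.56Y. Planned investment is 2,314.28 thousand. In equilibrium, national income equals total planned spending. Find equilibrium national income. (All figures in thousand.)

Y = C + I = 771 + 0.56Y + 2314.28
Y − 0.56Y = 3085.28
0.44Y = 3085.28, so Y = 3085.28/0.44 = 7012

Y = 7012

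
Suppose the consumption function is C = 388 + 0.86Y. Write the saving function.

S = Y − C = Y − (388 + 0.86Y) = -388 + (1 − 0.86)Y

S = -388 + 0.14Y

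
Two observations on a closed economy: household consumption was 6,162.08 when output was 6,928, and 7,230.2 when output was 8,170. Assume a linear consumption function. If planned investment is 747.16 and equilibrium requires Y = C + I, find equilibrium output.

MPC = (7230.2 − 6162.08)/(8170 − 6928) = 1068.12/1242 = 0.86
a = 6162.08 − 0.86(6928) = 204
Equilibrium: Y = 204 + 0.86Y + 747.16
0.14Y = 951.16, so Y = 951.16/0.14 = 6794

Y = 6794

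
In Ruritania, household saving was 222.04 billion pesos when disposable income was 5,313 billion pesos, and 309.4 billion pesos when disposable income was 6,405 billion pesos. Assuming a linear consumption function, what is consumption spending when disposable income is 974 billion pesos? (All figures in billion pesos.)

MPS = ΔS/ΔY = (309.4 − 222.04)/(6405 − 5313) = 87.36/1092 = 0.08
MPC = 1 − MPS = 0.92
Autonomous saving = 222.04 − 0.08(5313) = -203, so a = 203
C = 203 + 0.92(974) = 203 + 896.08 = 1099.08

C = 1099.08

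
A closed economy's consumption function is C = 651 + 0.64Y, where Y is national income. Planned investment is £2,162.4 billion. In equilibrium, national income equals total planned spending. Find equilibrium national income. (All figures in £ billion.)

Y = 7815

Y = C + I = 651 + 0.64Y + 2162.4
Y − 0.64Y = 2813.4
0.36Y = 2813.4, so Y = 2813.4/0.36 = 7815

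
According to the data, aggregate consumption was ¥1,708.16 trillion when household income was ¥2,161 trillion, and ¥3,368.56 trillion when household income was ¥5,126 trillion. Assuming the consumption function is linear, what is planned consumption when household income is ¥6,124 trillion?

MPC = (3368.56 − 1708.16)/(5126 − 2161) = 1660.4/2965 = 0.56
a = 1708.16 − 0.56(2161) = 1708.16 − 1210.16 = 498
C = 498 + 0.56(6124) = 498 + 3429.44 = 3927.44

C = 3927.44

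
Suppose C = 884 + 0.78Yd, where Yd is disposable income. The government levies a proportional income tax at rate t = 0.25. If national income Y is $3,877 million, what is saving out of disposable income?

S = -244.295

Yd = (1 − 0.25)(3877) = 0.75(3877) = 2907.75
C = 884 + 0.78(2907.75) = 884 + 2268.045 = 3152.045
S = Yd − C = 2907.75 − 3152.045 = -244.295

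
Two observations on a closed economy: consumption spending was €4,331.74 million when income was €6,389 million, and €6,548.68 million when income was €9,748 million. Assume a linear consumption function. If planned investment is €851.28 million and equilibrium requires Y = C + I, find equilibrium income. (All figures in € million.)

MPC = (6548.68 − 4331.74)/(9748 − 6389) = 2216.94/3359 = 0.66
a = 4331.74 − 0.66(6389) = 115
Equilibrium: Y = 115 + 0.66Y + 851.28
0.34Y = 966.28, so Y = 966.28/0.34 = 2842

Y = 2842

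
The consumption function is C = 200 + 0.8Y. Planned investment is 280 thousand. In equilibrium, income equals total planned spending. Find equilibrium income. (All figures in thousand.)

Y = C + I = 200 + 0.8Y + 280
Y − 0.8Y = 480
0.2Y = 480, so Y = 480/0.2 = 2400

Y = 2400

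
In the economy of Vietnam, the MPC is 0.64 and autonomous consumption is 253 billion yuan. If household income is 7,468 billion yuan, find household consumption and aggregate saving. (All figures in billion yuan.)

C = 5032.52; S = 2435.48

C = 253 + 0.64(7468) = 253 + 4779.52 = 5032.52
S = Y − C = 7468 − 5032.52 = 2435.48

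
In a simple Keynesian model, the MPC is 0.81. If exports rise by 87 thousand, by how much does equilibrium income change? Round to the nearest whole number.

ΔY ≈ 458

The multiplier is 1/(1 − MPC) = 1/0.19.
ΔY = 87/0.19 = 457.89 ≈ 458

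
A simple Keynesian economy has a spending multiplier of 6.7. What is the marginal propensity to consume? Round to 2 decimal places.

k = 1/(1 − MPC), so 1 − MPC = 1/k = 1/6.7 = 0.1493
MPC = 1 − 0.1493 = 0.85

MPC = 0.85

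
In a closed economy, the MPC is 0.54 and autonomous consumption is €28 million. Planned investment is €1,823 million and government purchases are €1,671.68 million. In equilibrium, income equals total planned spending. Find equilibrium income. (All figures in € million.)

Y = 7658

Y = C + I + G = 28 + 0.54Y + 1823 + 1671.68
Y − 0.54Y = 3522.68
0.46Y = 3522.68, so Y = 3522.68/0.46 = 7658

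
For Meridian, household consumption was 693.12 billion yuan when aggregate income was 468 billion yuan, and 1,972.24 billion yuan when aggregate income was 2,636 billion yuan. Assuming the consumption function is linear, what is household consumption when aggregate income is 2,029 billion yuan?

C = 1614.11

MPC = (1972.24 − 693.12)/(2636 − 468) = 1279.12/2168 = 0.59
a = 693.12 − 0.59(468) = 693.12 − 276.12 = 417
C = 417 + 0.59(2029) = 417 + 1197.11 = 1614.11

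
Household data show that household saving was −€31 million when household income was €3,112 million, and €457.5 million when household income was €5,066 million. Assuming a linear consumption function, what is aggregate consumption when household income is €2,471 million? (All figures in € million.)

C = 2662.25

MPS = ΔS/ΔY = (457.5 − (-31))/(5066 − 3112) = 488.5/1954 = 0.25
MPC = 1 − MPS = 0.75
Autonomous saving = -31 − 0.25(3112) = -809, so a = 809
C = 809 + 0.75(2471) = 809 + 1853.25 = 2662.25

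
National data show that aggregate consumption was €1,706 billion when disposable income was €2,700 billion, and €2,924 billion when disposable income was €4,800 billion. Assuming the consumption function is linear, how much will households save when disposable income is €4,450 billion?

S = 1729

MPC = (2924 − 1706)/(4800 − 2700) = 1218/2100 = 0.58
a = 1706 − 0.58(2700) = 1706 − 1566 = 140
C = 140 + 0.58(4450) = 2721
S = 4450 − 2721 = 1729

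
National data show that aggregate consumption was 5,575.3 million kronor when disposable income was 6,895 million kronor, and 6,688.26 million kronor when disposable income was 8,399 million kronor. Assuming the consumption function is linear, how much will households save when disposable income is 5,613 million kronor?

MPC = (6688.26 − 5575.3)/(8399 − 6895) = 1112.96/1504 = 0.74
a = 5575.3 − 0.74(6895) = 5575.3 − 5102.3 = 473
C = 473 + 0.74(5613) = 4626.62
S = 5613 − 4626.62 = 986.38

S = 986.38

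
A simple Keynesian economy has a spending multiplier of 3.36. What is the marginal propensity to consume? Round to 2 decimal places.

MPC = 0.70

k = 1/(1 − MPC), so 1 − MPC = 1/k = 1/3.36 = 0.2976
MPC = 1 − 0.2976 = 0.70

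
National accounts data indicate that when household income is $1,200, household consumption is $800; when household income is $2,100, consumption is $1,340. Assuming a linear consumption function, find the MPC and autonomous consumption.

MPC = ΔC/ΔY = (1340 − 800)/(2100 − 1200) = 540/900 = 0.6
a = C − MPC·Y = 800 − 0.6(1200) = 800 − 720 = 80

MPC = 0.6; a = 80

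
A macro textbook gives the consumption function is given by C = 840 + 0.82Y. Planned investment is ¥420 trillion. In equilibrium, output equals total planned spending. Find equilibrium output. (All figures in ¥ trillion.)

Y = C + I = 840 + 0.82Y + 420
Y − 0.82Y = 1260
0.18Y = 1260, so Y = 1260/0.18 = 7000

Y = 7000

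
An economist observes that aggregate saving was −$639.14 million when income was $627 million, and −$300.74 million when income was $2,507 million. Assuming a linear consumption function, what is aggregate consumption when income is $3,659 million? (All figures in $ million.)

MPS = ΔS/ΔY = (-300.74 − (-639.14))/(2507 − 627) = 338.4/1880 = 0.18
MPC = 1 − MPS = 0.82
Autonomous saving = -639.14 − 0.18(627) = -752, so a = 752
C = 752 + 0.82(3659) = 752 + 3000.38 = 3752.38

C = 3752.38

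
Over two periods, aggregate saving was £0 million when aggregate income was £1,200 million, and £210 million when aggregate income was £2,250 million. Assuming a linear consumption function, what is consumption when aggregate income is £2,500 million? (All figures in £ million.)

C = 2240

MPS = ΔS/ΔY = (210 − 0)/(2250 − 1200) = 210/1050 = 0.2
MPC = 1 − MPS = 0.8
Autonomous saving = 0 − 0.2(1200) = -240, so a = 240
C = 240 + 0.8(2500) = 240 + 2000 = 2240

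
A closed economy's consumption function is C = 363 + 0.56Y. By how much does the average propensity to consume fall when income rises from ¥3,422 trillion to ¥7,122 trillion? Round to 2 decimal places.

ΔAPC = 0.06

At Y = 3422: C = 363 + 0.56(3422) = 2279.32, APC = 2279.32/3422 = 0.666
At Y = 7122: C = 4351.32, APC = 4351.32/7122 = 0.611
Fall in APC = 0.666 − 0.611 = 0.055 ≈ 0.06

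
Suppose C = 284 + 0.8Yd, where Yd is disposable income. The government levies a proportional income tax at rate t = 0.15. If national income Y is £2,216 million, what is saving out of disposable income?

S = 92.72

Yd = (1 − 0.15)(2216) = 0.85(2216) = 1883.6
C = 284 + 0.8(1883.6) = 284 + 1506.88 = 1790.88
S = Yd − C = 1883.6 − 1790.88 = 92.72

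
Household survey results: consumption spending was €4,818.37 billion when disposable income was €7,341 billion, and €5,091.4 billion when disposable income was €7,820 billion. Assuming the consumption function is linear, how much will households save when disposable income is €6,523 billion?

S = 2170.89

MPC = (5091.4 − 4818.37)/(7820 − 7341) = 273.03/479 = 0.57
a = 4818.37 − 0.57(7341) = 4818.37 − 4184.37 = 634
C = 634 + 0.57(6523) = 4352.11
S = 6523 − 4352.11 = 2170.89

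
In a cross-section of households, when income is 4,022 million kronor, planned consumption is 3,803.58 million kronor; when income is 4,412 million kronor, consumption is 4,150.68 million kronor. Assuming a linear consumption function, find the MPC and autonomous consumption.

MPC = 0.89; a = 224

MPC = ΔC/ΔY = (4150.68 − 3803.58)/(4412 − 4022) = 347.1/390 = 0.89
a = C − MPC·Y = 3803.58 − 0.89(4022) = 3803.58 − 3579.58 = 224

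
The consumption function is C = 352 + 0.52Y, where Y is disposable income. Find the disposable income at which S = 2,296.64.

Y = 5518

S = Y − C = -352 + 0.48Y
-352 + 0.48Y = 2296.64, so 0.48Y = 2648.64 and Y = 5518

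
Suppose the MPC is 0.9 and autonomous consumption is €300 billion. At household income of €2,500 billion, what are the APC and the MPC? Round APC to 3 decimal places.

MPC = 0.9 (the slope of the consumption function)
C = 300 + 0.9(2500) = 2550, so APC = 2550/2500 = 1.020

APC = 1.020; MPC = 0.9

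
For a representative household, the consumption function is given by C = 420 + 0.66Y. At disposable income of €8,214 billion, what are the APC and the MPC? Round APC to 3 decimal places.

APC = 0.711; MPC = 0.66

MPC = 0.66 (the slope of the consumption function)
C = 420 + 0.66(8214) = 5841.24, so APC = 5841.24/8214 = 0.711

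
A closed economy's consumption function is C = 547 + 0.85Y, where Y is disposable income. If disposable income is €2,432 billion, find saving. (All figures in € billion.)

S = -182.2

C = 547 + 0.85(2432) = 547 + 2067.2 = 2614.2
S = Y − C = 2432 − 2614.2 = -182.2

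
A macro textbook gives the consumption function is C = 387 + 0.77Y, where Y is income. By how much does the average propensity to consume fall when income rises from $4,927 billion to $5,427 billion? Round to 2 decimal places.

ΔAPC = 0.01

At Y = 4927: C = 387 + 0.77(4927) = 4180.79, APC = 4180.79/4927 = 0.849
At Y = 5427: C = 4565.79, APC = 4565.79/5427 = 0.841
Fall in APC = 0.849 − 0.841 = 0.008 ≈ 0.01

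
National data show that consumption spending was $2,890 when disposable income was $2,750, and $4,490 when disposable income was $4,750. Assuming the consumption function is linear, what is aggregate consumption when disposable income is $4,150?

C = 4010

MPC = (4490 − 2890)/(4750 − 2750) = 1600/2000 = 0.8
a = 2890 − 0.8(2750) = 2890 − 2200 = 690
C = 690 + 0.8(4150) = 690 + 3320 = 4010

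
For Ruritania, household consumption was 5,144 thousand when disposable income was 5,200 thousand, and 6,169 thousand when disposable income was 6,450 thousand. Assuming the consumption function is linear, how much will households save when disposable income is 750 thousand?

MPC = (6169 − 5144)/(6450 − 5200) = 1025/1250 = 0.82
a = 5144 − 0.82(5200) = 5144 − 4264 = 880
C = 880 + 0.82(750) = 1495
S = 750 − 1495 = -745

S = -745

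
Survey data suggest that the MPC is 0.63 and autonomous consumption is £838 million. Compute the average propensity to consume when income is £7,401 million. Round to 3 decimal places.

C = 838 + 0.63(7401) = 5500.63
APC = C/Y = 5500.63/7401 = 0.743

APC = 0.743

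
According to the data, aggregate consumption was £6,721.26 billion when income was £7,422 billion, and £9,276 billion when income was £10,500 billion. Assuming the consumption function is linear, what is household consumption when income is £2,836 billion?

C = 2914.88

MPC = (9276 − 6721.26)/(10500 − 7422) = 2554.74/3078 = 0.83
a = 6721.26 − 0.83(7422) = 6721.26 − 6160.26 = 561
C = 561 + 0.83(2836) = 561 + 2353.88 = 2914.88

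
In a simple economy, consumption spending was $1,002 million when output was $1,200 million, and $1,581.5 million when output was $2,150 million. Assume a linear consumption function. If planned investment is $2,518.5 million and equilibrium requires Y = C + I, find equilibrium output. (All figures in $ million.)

MPC = (1581.5 − 1002)/(2150 − 1200) = 579.5/950 = 0.61
a = 1002 − 0.61(1200) = 270
Equilibrium: Y = 270 + 0.61Y + 2518.5
0.39Y = 2788.5, so Y = 2788.5/0.39 = 7150

Y = 7150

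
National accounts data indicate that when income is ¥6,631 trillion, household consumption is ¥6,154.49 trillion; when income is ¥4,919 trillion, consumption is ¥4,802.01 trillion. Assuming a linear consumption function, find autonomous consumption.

MPC = ΔC/ΔY = (6154.49 − 4802.01)/(6631 − 4919) = 1352.48/1712 = 0.79
a = C − MPC·Y = 4802.01 − 0.79(4919) = 4802.01 − 3886.01 = 916

a = 916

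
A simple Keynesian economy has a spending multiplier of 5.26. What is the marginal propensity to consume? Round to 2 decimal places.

k = 1/(1 − MPC), so 1 − MPC = 1/k = 1/5.26 = 0.1901
MPC = 1 − 0.1901 = 0.81

MPC = 0.81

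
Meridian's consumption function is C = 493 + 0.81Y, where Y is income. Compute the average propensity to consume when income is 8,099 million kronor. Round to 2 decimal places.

APC = 0.87

C = 493 + 0.81(8099) = 7053.19
APC = C/Y = 7053.19/8099 = 0.87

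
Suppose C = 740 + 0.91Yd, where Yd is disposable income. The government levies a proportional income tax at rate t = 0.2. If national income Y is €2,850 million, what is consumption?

C = 2814.8

Yd = (1 − 0.2)(2850) = 0.8(2850) = 2280
C = 740 + 0.91(2280) = 740 + 2074.8 = 2814.8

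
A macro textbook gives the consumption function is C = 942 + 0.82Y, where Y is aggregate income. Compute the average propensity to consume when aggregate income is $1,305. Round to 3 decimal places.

APC = 1.542

C = 942 + 0.82(1305) = 2012.1
APC = C/Y = 2012.1/1305 = 1.542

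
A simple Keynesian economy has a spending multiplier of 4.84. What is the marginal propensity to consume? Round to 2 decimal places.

k = 1/(1 − MPC), so 1 − MPC = 1/k = 1/4.84 = 0.2066
MPC = 1 − 0.2066 = 0.79

MPC = 0.79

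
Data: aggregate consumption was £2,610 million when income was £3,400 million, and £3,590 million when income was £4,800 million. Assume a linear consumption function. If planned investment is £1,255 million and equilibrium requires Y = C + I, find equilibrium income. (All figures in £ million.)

Y = 4950

MPC = (3590 − 2610)/(4800 − 3400) = 980/1400 = 0.7
a = 2610 − 0.7(3400) = 230
Equilibrium: Y = 230 + 0.7Y + 1255
0.3Y = 1485, so Y = 1485/0.3 = 4950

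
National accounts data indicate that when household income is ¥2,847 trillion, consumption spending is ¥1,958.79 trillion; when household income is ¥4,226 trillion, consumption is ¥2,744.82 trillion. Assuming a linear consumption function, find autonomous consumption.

MPC = ΔC/ΔY = (2744.82 − 1958.79)/(4226 − 2847) = 786.03/1379 = 0.57
a = C − MPC·Y = 1958.79 − 0.57(2847) = 1958.79 − 1622.79 = 336

a = 336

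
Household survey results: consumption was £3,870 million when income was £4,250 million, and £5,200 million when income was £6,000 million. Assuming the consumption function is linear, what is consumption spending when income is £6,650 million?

C = 5694

MPC = (5200 − 3870)/(6000 − 4250) = 1330/1750 = 0.76
a = 3870 − 0.76(4250) = 3870 − 3230 = 640
C = 640 + 0.76(6650) = 640 + 5054 = 5694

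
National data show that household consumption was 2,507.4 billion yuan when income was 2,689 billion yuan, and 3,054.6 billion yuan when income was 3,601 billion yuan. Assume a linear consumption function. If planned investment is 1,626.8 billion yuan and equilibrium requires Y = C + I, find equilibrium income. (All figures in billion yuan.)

Y = 6302

MPC = (3054.6 − 2507.4)/(3601 − 2689) = 547.2/912 = 0.6
a = 2507.4 − 0.6(2689) = 894
Equilibrium: Y = 894 + 0.6Y + 1626.8
0.4Y = 2520.8, so Y = 2520.8/0.4 = 6302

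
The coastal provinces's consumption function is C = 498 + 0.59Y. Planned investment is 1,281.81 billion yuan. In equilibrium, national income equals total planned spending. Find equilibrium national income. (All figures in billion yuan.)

Y = C + I = 498 + 0.59Y + 1281.81
Y − 0.59Y = 1779.81
0.41Y = 1779.81, so Y = 1779.81/0.41 = 4341

Y = 4341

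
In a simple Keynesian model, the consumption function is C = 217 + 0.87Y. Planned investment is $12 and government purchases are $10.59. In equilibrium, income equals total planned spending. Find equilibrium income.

Y = C + I + G = 217 + 0.87Y + 12 + 10.59
Y − 0.87Y = 239.59
0.13Y = 239.59, so Y = 239.59/0.13 = 1843

Y = 1843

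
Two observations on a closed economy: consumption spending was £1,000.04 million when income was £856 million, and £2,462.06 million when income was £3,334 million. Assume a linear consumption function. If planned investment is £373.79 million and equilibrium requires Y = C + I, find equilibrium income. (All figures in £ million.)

MPC = (2462.06 − 1000.04)/(3334 − 856) = 1462.02/2478 = 0.59
a = 1000.04 − 0.59(856) = 495
Equilibrium: Y = 495 + 0.59Y + 373.79
0.41Y = 868.79, so Y = 868.79/0.41 = 2119

Y = 2119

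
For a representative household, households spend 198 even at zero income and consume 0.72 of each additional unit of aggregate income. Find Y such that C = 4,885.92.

198 + 0.72Y = 4885.92
0.72Y = 4687.92, so Y = 4687.92/0.72 = 6511

Y = 6511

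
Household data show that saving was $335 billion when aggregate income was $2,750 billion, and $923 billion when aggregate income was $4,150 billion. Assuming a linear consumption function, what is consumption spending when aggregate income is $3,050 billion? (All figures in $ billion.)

C = 2589

MPS = ΔS/ΔY = (923 − 335)/(4150 − 2750) = 588/1400 = 0.42
MPC = 1 − MPS = 0.58
Autonomous saving = 335 − 0.42(2750) = -820, so a = 820
C = 820 + 0.58(3050) = 820 + 1769 = 2589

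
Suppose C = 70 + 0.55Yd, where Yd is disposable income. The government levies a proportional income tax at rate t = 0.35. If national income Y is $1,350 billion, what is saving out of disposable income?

S = 324.875

Yd = (1 − 0.35)(1350) = 0.65(1350) = 877.5
C = 70 + 0.55(877.5) = 70 + 482.625 = 552.625
S = Yd − C = 877.5 − 552.625 = 324.875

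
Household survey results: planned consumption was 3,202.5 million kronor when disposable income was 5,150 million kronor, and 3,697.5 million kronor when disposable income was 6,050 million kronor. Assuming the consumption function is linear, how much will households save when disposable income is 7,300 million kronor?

S = 2915

MPC = (3697.5 − 3202.5)/(6050 − 5150) = 495/900 = 0.55
a = 3202.5 − 0.55(5150) = 3202.5 − 2832.5 = 370
C = 370 + 0.55(7300) = 4385
S = 7300 − 4385 = 2915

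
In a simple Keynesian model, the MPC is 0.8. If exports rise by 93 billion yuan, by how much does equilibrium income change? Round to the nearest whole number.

ΔY ≈ 465

The multiplier is 1/(1 − MPC) = 1/0.2.
ΔY = 93/0.2 = 465.00 ≈ 465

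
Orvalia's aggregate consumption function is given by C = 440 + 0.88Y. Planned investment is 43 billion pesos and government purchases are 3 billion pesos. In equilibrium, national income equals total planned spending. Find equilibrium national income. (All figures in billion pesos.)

Y = C + I + G = 440 + 0.88Y + 43 + 3
Y − 0.88Y = 486
0.12Y = 486, so Y = 486/0.12 = 4050

Y = 4050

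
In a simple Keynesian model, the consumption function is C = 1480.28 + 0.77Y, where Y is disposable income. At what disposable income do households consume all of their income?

Y = 6436

At break-even, C = Y: 1480.28 + 0.77Y = Y
0.23Y = 1480.28, so Y = 1480.28/0.23 = 6436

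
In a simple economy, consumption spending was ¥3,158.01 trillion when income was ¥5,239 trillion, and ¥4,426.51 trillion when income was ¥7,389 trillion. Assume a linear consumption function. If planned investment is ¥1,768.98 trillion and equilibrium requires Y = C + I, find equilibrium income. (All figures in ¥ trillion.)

Y = 4478

MPC = (4426.51 − 3158.01)/(7389 − 5239) = 1268.5/2150 = 0.59
a = 3158.01 − 0.59(5239) = 67
Equilibrium: Y = 67 + 0.59Y + 1768.98
0.41Y = 1835.98, so Y = 1835.98/0.41 = 4478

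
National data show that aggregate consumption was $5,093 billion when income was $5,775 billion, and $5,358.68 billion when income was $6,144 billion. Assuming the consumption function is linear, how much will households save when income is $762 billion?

MPC = (5358.68 − 5093)/(6144 − 5775) = 265.68/369 = 0.72
a = 5093 − 0.72(5775) = 5093 − 4158 = 935
C = 935 + 0.72(762) = 1483.64
S = 762 − 1483.64 = -721.64

S = -721.64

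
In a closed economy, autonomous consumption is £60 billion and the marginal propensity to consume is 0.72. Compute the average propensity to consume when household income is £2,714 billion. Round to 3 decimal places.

C = 60 + 0.72(2714) = 2014.08
APC = C/Y = 2014.08/2714 = 0.742

APC = 0.742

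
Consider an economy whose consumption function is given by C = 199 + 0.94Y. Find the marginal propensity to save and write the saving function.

MPS = 0.06; S = -199 + 0.06Y

MPS = 1 − MPC = 1 − 0.94 = 0.06
S = Y − C = -199 + 0.06Y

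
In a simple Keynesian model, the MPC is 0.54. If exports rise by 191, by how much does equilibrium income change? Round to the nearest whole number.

The multiplier is 1/(1 − MPC) = 1/0.46.
ΔY = 191/0.46 = 415.22 ≈ 415

ΔY ≈ 415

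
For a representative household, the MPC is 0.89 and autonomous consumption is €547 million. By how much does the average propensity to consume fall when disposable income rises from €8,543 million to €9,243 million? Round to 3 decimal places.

ΔAPC = 0.005

At Y = 8543: C = 547 + 0.89(8543) = 8150.27, APC = 8150.27/8543 = 0.9540
At Y = 9243: C = 8773.27, APC = 8773.27/9243 = 0.9492
Fall in APC = 0.9540 − 0.9492 = 0.0048 ≈ 0.005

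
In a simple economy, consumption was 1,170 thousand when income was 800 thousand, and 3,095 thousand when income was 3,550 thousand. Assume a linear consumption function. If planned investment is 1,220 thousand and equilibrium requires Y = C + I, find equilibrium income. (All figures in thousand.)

MPC = (3095 − 1170)/(3550 − 800) = 1925/2750 = 0.7
a = 1170 − 0.7(800) = 610
Equilibrium: Y = 610 + 0.7Y + 1220
0.3Y = 1830, so Y = 1830/0.3 = 6100

Y = 6100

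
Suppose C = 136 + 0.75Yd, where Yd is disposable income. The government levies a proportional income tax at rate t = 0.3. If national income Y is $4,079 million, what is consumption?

C = 2277.475

Yd = (1 − 0.3)(4079) = 0.7(4079) = 2855.3
C = 136 + 0.75(2855.3) = 136 + 2141.475 = 2277.475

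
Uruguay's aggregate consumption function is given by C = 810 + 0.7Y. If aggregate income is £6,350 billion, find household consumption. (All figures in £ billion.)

C = 810 + 0.7(6350) = 810 + 4445 = 5255

C = 5255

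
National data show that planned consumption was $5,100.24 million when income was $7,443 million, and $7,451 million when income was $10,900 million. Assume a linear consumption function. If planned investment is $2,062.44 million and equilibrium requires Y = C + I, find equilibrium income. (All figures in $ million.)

Y = 6567

MPC = (7451 − 5100.24)/(10900 − 7443) = 2350.76/3457 = 0.68
a = 5100.24 − 0.68(7443) = 39
Equilibrium: Y = 39 + 0.68Y + 2062.44
0.32Y = 2101.44, so Y = 2101.44/0.32 = 6567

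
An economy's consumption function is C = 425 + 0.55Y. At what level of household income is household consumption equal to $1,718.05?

Y = 2351

425 + 0.55Y = 1718.05
0.55Y = 1293.05, so Y = 1293.05/0.55 = 2351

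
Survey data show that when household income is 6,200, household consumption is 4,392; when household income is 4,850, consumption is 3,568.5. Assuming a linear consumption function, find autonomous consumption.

MPC = ΔC/ΔY = (4392 − 3568.5)/(6200 − 4850) = 823.5/1350 = 0.61
a = C − MPC·Y = 3568.5 − 0.61(4850) = 3568.5 − 2958.5 = 610

a = 610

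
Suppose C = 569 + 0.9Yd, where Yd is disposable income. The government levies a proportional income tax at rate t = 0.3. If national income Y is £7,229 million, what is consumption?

C = 5123.27

Yd = (1 − 0.3)(7229) = 0.7(7229) = 5060.3
C = 569 + 0.9(5060.3) = 569 + 4554.27 = 5123.27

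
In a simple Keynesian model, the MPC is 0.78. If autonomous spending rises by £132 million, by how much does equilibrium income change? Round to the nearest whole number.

ΔY ≈ 600

The multiplier is 1/(1 − MPC) = 1/0.22.
ΔY = 132/0.22 = 600.00 ≈ 600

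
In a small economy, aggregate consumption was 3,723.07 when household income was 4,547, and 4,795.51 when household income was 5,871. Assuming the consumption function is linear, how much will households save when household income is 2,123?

S = 363.37

MPC = (4795.51 − 3723.07)/(5871 − 4547) = 1072.44/1324 = 0.81
a = 3723.07 − 0.81(4547) = 3723.07 − 3683.07 = 40
C = 40 + 0.81(2123) = 1759.63
S = 2123 − 1759.63 = 363.37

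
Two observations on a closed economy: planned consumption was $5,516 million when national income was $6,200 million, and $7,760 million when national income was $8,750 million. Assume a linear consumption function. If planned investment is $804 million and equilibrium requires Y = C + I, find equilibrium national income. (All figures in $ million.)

Y = 7200

MPC = (7760 − 5516)/(8750 − 6200) = 2244/2550 = 0.88
a = 5516 − 0.88(6200) = 60
Equilibrium: Y = 60 + 0.88Y + 804
0.12Y = 864, so Y = 864/0.12 = 7200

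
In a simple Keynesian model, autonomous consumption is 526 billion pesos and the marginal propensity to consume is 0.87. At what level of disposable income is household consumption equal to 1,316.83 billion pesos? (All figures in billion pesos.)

526 + 0.87Y = 1316.83
0.87Y = 790.83, so Y = 790.83/0.87 = 909

Y = 909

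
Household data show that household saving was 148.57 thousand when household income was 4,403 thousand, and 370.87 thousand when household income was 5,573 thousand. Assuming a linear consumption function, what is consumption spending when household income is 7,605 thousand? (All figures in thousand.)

C = 6848.05

MPS = ΔS/ΔY = (370.87 − 148.57)/(5573 − 4403) = 222.3/1170 = 0.19
MPC = 1 − MPS = 0.81
Autonomous saving = 148.57 − 0.19(4403) = -688, so a = 688
C = 688 + 0.81(7605) = 688 + 6160.05 = 6848.05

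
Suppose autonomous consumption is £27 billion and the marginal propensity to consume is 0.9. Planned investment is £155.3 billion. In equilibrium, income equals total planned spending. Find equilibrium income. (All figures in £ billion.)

Y = 1823

Y = C + I = 27 + 0.9Y + 155.3
Y − 0.9Y = 182.3
0.1Y = 182.3, so Y = 182.3/0.1 = 1823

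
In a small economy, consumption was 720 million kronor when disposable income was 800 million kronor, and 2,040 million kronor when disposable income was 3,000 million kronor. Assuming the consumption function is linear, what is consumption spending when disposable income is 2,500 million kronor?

C = 1740

MPC = (2040 − 720)/(3000 − 800) = 1320/2200 = 0.6
a = 720 − 0.6(800) = 720 − 480 = 240
C = 240 + 0.6(2500) = 240 + 1500 = 1740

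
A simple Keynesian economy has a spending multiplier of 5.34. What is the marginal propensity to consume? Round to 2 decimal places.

MPC = 0.81

k = 1/(1 − MPC), so 1 − MPC = 1/k = 1/5.34 = 0.1873
MPC = 1 − 0.1873 = 0.81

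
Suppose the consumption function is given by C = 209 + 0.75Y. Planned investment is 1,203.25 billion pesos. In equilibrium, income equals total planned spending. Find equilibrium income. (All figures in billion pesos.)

Y = 5649

Y = C + I = 209 + 0.75Y + 1203.25
Y − 0.75Y = 1412.25
0.25Y = 1412.25, so Y = 1412.25/0.25 = 5649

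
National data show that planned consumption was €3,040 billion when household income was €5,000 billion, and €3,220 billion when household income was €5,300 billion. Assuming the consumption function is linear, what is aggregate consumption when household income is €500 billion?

C = 340

MPC = (3220 − 3040)/(5300 − 5000) = 180/300 = 0.6
a = 3040 − 0.6(5000) = 3040 − 3000 = 40
C = 40 + 0.6(500) = 40 + 300 = 340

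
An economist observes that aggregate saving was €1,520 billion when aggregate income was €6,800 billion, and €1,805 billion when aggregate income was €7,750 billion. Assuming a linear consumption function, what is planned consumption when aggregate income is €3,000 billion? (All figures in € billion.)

C = 2620

MPS = ΔS/ΔY = (1805 − 1520)/(7750 − 6800) = 285/950 = 0.3
MPC = 1 − MPS = 0.7
Autonomous saving = 1520 − 0.3(6800) = -520, so a = 520
C = 520 + 0.7(3000) = 520 + 2100 = 2620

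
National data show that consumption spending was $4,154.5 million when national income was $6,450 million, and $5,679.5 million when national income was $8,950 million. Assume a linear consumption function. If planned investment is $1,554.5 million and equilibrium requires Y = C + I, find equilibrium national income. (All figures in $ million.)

MPC = (5679.5 − 4154.5)/(8950 − 6450) = 1525/2500 = 0.61
a = 4154.5 − 0.61(6450) = 220
Equilibrium: Y = 220 + 0.61Y + 1554.5
0.39Y = 1774.5, so Y = 1774.5/0.39 = 4550

Y = 4550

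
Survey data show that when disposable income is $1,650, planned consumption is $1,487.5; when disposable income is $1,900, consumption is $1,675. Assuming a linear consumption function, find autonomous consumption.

MPC = ΔC/ΔY = (1675 − 1487.5)/(1900 − 1650) = 187.5/250 = 0.75
a = C − MPC·Y = 1487.5 − 0.75(1650) = 1487.5 − 1237.5 = 250

a = 250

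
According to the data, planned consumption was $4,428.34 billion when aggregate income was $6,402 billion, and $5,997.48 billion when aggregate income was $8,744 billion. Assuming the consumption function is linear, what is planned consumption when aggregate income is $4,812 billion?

MPC = (5997.48 − 4428.34)/(8744 − 6402) = 1569.14/2342 = 0.67
a = 4428.34 − 0.67(6402) = 4428.34 − 4289.34 = 139
C = 139 + 0.67(4812) = 139 + 3224.04 = 3363.04

C = 3363.04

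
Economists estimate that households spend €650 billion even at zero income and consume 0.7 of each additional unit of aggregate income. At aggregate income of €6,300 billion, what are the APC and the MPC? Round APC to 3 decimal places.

APC = 0.803; MPC = 0.7

MPC = 0.7 (the slope of the consumption function)
C = 650 + 0.7(6300) = 5060, so APC = 5060/6300 = 0.803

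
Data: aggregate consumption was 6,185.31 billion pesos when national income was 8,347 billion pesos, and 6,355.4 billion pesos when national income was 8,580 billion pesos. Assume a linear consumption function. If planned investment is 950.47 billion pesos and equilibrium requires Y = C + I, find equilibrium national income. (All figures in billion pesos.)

MPC = (6355.4 − 6185.31)/(8580 − 8347) = 170.09/233 = 0.73
a = 6185.31 − 0.73(8347) = 92
Equilibrium: Y = 92 + 0.73Y + 950.47
0.27Y = 1042.47, so Y = 1042.47/0.27 = 3861

Y = 3861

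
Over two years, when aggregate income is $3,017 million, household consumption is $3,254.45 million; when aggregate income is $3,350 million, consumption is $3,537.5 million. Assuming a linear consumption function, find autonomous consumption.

MPC = ΔC/ΔY = (3537.5 − 3254.45)/(3350 − 3017) = 283.05/333 = 0.85
a = C − MPC·Y = 3254.45 − 0.85(3017) = 3254.45 − 2564.45 = 690

a = 690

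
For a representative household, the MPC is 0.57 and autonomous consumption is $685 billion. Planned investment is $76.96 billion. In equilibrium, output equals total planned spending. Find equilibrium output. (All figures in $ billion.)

Y = 1772

Y = C + I = 685 + 0.57Y + 76.96
Y − 0.57Y = 761.96
0.43Y = 761.96, so Y = 761.96/0.43 = 1772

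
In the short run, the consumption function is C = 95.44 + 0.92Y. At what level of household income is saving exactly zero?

Y = 1193

At break-even, C = Y: 95.44 + 0.92Y = Y
0.08Y = 95.44, so Y = 95.44/0.08 = 1193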